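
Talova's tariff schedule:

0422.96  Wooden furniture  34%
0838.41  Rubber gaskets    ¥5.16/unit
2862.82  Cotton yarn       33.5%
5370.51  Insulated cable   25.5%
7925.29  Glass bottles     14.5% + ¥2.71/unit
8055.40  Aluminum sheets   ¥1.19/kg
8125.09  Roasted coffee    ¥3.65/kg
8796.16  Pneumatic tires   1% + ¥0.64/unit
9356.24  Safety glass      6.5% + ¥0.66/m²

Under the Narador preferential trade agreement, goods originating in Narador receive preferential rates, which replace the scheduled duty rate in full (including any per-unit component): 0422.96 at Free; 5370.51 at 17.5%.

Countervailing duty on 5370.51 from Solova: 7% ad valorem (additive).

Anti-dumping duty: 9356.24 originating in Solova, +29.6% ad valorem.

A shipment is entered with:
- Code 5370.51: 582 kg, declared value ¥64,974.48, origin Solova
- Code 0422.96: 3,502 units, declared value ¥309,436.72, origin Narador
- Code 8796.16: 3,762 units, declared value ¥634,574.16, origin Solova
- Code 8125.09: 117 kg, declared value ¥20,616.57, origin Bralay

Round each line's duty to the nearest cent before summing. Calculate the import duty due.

¥30,297.18

Line 1 (5370.51, Solova, 582 kg, ¥64,974.48):
Base rate for 5370.51 is 25.5%.
5370.51 has an FTA preferential rate, but origin Solova is not Narador; base rate stands.
Additional duty on 5370.51 from Solova: +7%. Applied ad valorem rate: 25.5% + 7% = 32.5%.
Duty = ¥64,974.48 × 32.5% = ¥21,116.71.
Line 2 (0422.96, Narador, 3,502 units, ¥309,436.72):
Base rate for 0422.96 is 34%.
Origin Narador qualifies under the Talova–Narador agreement and 0422.96 is covered: preferential rate Free applies instead.
Duty = ¥309,436.72 × 0% = ¥0.00.
Line 3 (8796.16, Solova, 3,762 units, ¥634,574.16):
Base rate for 8796.16 is 1% + ¥0.64/unit.
Duty = ¥634,574.16 × 1% + 3,762 × ¥0.64 = ¥8,753.42.
Line 4 (8125.09, Bralay, 117 kg, ¥20,616.57):
Base rate for 8125.09 is ¥3.65/kg.
Duty = 117 × ¥3.65 = ¥427.05.
Total = ¥21,116.71 + ¥0.00 + ¥8,753.42 + ¥427.05 = ¥30,297.18.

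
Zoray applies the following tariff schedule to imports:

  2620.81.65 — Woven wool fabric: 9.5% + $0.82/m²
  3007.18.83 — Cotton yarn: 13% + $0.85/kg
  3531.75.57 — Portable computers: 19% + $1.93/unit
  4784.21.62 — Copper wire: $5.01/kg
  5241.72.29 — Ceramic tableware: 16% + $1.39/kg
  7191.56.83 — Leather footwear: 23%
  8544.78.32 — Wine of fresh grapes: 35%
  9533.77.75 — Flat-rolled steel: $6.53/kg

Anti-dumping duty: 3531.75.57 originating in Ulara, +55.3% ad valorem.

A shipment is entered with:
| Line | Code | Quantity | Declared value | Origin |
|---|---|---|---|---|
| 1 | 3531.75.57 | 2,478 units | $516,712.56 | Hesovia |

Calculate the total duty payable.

Line 1 (3531.75.57, Hesovia, 2,478 units, $516,712.56):
Base rate for 3531.75.57 is 19% + $1.93/unit.
The additional-duty order on 3531.75.57 targets Ulara, not Hesovia; it does not apply.
Duty = $516,712.56 × 19% + 2,478 × $1.93 = $102,957.93.

$102,957.93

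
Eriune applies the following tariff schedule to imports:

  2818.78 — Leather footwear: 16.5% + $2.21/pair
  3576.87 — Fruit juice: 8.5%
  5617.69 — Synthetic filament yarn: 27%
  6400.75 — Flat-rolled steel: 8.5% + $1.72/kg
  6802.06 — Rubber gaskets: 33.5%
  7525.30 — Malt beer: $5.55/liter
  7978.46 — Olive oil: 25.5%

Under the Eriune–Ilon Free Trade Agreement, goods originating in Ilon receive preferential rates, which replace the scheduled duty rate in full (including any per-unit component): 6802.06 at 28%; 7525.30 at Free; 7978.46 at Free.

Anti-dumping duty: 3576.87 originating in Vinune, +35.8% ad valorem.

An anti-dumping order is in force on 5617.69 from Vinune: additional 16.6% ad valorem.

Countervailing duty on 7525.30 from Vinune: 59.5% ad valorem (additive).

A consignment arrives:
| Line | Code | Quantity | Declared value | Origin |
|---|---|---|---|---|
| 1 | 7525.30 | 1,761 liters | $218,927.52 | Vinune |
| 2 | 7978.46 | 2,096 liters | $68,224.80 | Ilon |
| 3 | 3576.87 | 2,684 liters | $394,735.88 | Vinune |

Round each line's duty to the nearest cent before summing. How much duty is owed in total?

$314,903.41

Line 1 (7525.30, Vinune, 1,761 liters, $218,927.52):
Base rate for 7525.30 is $5.55/liter.
7525.30 has an FTA preferential rate, but origin Vinune is not Ilon; base rate stands.
Additional duty on 7525.30 from Vinune: +59.5% ad valorem. Applied ad valorem rate = 59.5%.
Duty = $218,927.52 × 59.5% + 1,761 × $5.55 = $140,035.42.
Line 2 (7978.46, Ilon, 2,096 liters, $68,224.80):
Base rate for 7978.46 is 25.5%.
Origin Ilon qualifies under the Eriune–Ilon agreement and 7978.46 is covered: preferential rate Free applies instead.
Duty = $68,224.80 × 0% = $0.00.
Line 3 (3576.87, Vinune, 2,684 liters, $394,735.88):
Base rate for 3576.87 is 8.5%.
Additional duty on 3576.87 from Vinune: +35.8%. Applied ad valorem rate: 8.5% + 35.8% = 44.3%.
Duty = $394,735.88 × 44.3% = $174,867.99.
Total = $140,035.42 + $0.00 + $174,867.99 = $314,903.41.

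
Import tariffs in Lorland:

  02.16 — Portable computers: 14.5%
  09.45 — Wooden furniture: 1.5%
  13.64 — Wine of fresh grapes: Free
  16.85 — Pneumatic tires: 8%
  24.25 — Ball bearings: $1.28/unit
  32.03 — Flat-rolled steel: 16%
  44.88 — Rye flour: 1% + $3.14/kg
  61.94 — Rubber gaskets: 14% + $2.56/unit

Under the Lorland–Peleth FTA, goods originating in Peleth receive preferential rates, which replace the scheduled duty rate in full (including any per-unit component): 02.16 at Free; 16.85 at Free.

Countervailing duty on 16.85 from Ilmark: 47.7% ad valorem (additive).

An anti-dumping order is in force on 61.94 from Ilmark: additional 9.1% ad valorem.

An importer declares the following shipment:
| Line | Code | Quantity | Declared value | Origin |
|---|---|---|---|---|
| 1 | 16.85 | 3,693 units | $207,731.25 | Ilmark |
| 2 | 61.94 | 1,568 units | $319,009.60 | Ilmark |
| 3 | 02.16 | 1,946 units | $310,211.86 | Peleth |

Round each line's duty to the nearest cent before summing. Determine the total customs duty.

$193,411.61

Line 1 (16.85, Ilmark, 3,693 units, $207,731.25):
Base rate for 16.85 is 8%.
16.85 has an FTA preferential rate, but origin Ilmark is not Peleth; base rate stands.
Additional duty on 16.85 from Ilmark: +47.7%. Applied ad valorem rate: 8% + 47.7% = 55.7%.
Duty = $207,731.25 × 55.7% = $115,706.31.
Line 2 (61.94, Ilmark, 1,568 units, $319,009.60):
Base rate for 61.94 is 14% + $2.56/unit.
Additional duty on 61.94 from Ilmark: +9.1%. Applied ad valorem rate: 14% + 9.1% = 23.1%.
Duty = $319,009.60 × 23.1% + 1,568 × $2.56 = $77,705.30.
Line 3 (02.16, Peleth, 1,946 units, $310,211.86):
Base rate for 02.16 is 14.5%.
Origin Peleth qualifies under the Lorland–Peleth agreement and 02.16 is covered: preferential rate Free applies instead.
Duty = $310,211.86 × 0% = $0.00.
Total = $115,706.31 + $77,705.30 + $0.00 = $193,411.61.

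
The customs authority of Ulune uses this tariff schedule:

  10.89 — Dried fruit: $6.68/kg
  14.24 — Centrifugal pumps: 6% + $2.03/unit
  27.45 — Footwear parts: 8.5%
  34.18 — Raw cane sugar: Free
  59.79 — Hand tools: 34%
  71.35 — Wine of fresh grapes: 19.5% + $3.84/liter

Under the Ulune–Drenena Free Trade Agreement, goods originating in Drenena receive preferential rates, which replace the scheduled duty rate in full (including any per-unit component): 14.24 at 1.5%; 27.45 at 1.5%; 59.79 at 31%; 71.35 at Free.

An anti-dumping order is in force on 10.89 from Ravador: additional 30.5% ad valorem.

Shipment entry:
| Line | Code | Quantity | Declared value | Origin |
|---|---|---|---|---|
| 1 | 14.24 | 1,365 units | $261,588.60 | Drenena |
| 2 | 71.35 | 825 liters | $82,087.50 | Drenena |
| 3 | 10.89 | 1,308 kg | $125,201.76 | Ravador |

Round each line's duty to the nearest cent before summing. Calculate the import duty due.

Line 1 (14.24, Drenena, 1,365 units, $261,588.60):
Base rate for 14.24 is 6% + $2.03/unit.
Origin Drenena qualifies under the Ulune–Drenena agreement and 14.24 is covered: preferential rate 1.5% applies instead.
Duty = $261,588.60 × 1.5% = $3,923.83.
Line 2 (71.35, Drenena, 825 liters, $82,087.50):
Base rate for 71.35 is 19.5% + $3.84/liter.
Origin Drenena qualifies under the Ulune–Drenena agreement and 71.35 is covered: preferential rate Free applies instead.
Duty = $82,087.50 × 0% = $0.00.
Line 3 (10.89, Ravador, 1,308 kg, $125,201.76):
Base rate for 10.89 is $6.68/kg.
Additional duty on 10.89 from Ravador: +30.5% ad valorem. Applied ad valorem rate = 30.5%.
Duty = $125,201.76 × 30.5% + 1,308 × $6.68 = $46,923.98.
Total = $3,923.83 + $0.00 + $46,923.98 = $50,847.81.

$50,847.81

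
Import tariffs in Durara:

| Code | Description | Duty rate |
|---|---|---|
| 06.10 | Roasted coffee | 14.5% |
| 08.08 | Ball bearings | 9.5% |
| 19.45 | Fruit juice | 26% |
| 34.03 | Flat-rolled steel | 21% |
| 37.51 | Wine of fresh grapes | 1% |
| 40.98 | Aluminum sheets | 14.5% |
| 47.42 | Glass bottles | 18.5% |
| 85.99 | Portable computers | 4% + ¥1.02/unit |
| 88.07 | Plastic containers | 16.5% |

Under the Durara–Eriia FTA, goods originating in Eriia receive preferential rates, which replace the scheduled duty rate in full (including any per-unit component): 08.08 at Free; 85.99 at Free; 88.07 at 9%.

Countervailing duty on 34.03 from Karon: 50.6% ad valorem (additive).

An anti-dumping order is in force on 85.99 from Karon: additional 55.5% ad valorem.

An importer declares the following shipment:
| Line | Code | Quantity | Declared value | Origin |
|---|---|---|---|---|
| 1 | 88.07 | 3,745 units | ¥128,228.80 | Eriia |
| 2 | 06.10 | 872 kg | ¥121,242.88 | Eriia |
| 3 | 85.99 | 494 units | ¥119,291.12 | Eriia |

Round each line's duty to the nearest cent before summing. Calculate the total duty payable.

Line 1 (88.07, Eriia, 3,745 units, ¥128,228.80):
Base rate for 88.07 is 16.5%.
Origin Eriia qualifies under the Durara–Eriia agreement and 88.07 is covered: preferential rate 9% applies instead.
Duty = ¥128,228.80 × 9% = ¥11,540.59.
Line 2 (06.10, Eriia, 872 kg, ¥121,242.88):
Base rate for 06.10 is 14.5%.
Origin Eriia is the FTA partner but 06.10 is not on the preference list; base rate stands.
Duty = ¥121,242.88 × 14.5% = ¥17,580.22.
Line 3 (85.99, Eriia, 494 units, ¥119,291.12):
Base rate for 85.99 is 4% + ¥1.02/unit.
Origin Eriia qualifies under the Durara–Eriia agreement and 85.99 is covered: preferential rate Free applies instead.
The additional-duty order on 85.99 targets Karon, not Eriia; it does not apply.
Duty = ¥119,291.12 × 0% = ¥0.00.
Total = ¥11,540.59 + ¥17,580.22 + ¥0.00 = ¥29,120.81.

¥29,120.81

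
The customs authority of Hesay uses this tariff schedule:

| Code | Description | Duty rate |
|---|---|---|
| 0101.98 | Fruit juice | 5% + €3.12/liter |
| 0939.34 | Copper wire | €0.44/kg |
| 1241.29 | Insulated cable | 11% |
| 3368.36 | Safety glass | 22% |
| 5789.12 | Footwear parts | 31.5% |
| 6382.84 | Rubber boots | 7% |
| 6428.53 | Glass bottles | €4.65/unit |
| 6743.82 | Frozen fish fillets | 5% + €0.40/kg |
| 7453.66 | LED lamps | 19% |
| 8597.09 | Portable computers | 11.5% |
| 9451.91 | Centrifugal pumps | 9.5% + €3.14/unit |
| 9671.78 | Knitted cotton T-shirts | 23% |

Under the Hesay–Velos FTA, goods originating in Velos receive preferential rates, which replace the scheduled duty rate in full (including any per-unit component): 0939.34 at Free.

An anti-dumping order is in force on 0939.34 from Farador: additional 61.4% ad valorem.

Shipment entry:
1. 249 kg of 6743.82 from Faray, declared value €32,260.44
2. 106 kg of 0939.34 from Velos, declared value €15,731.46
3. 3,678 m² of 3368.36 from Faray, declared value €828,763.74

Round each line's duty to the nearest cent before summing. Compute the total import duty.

Line 1 (6743.82, Faray, 249 kg, €32,260.44):
Base rate for 6743.82 is 5% + €0.40/kg.
Duty = €32,260.44 × 5% + 249 × €0.40 = €1,712.62.
Line 2 (0939.34, Velos, 106 kg, €15,731.46):
Base rate for 0939.34 is €0.44/kg.
Origin Velos qualifies under the Hesay–Velos agreement and 0939.34 is covered: preferential rate Free applies instead.
The additional-duty order on 0939.34 targets Farador, not Velos; it does not apply.
Duty = €15,731.46 × 0% = €0.00.
Line 3 (3368.36, Faray, 3,678 m², €828,763.74):
Base rate for 3368.36 is 22%.
Duty = €828,763.74 × 22% = €182,328.02.
Total = €1,712.62 + €0.00 + €182,328.02 = €184,040.64.

€184,040.64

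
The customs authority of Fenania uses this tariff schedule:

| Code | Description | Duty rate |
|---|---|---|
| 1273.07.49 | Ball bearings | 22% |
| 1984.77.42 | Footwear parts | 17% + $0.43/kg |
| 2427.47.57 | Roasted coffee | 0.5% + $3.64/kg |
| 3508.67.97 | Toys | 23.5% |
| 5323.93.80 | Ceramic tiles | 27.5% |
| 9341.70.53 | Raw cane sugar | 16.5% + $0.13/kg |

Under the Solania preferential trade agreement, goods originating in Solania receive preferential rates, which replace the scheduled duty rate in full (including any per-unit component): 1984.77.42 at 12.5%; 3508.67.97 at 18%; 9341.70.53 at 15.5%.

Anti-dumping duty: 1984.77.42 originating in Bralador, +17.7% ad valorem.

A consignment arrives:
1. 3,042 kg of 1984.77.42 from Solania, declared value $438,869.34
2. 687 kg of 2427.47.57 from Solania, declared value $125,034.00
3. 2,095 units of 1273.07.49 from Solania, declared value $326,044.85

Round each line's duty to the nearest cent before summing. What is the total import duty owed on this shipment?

Line 1 (1984.77.42, Solania, 3,042 kg, $438,869.34):
Base rate for 1984.77.42 is 17% + $0.43/kg.
Origin Solania qualifies under the Fenania–Solania agreement and 1984.77.42 is covered: preferential rate 12.5% applies instead.
The additional-duty order on 1984.77.42 targets Bralador, not Solania; it does not apply.
Duty = $438,869.34 × 12.5% = $54,858.67.
Line 2 (2427.47.57, Solania, 687 kg, $125,034.00):
Base rate for 2427.47.57 is 0.5% + $3.64/kg.
Origin Solania is the FTA partner but 2427.47.57 is not on the preference list; base rate stands.
Duty = $125,034.00 × 0.5% + 687 × $3.64 = $3,125.85.
Line 3 (1273.07.49, Solania, 2,095 units, $326,044.85):
Base rate for 1273.07.49 is 22%.
Origin Solania is the FTA partner but 1273.07.49 is not on the preference list; base rate stands.
Duty = $326,044.85 × 22% = $71,729.87.
Total = $54,858.67 + $3,125.85 + $71,729.87 = $129,714.39.

$129,714.39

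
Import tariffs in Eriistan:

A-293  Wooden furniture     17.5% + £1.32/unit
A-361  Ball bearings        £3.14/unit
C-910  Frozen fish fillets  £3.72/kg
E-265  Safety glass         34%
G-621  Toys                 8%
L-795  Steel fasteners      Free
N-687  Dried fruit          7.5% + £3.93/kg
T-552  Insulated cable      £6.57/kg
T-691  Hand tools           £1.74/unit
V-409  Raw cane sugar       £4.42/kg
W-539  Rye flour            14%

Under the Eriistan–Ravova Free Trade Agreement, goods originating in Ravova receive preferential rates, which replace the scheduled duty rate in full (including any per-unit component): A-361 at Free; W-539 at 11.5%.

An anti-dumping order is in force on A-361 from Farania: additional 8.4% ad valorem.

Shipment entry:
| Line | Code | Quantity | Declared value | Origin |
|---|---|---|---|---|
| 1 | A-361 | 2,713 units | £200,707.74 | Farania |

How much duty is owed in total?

£25,378.27

Line 1 (A-361, Farania, 2,713 units, £200,707.74):
Base rate for A-361 is £3.14/unit.
A-361 has an FTA preferential rate, but origin Farania is not Ravova; base rate stands.
Additional duty on A-361 from Farania: +8.4% ad valorem. Applied ad valorem rate = 8.4%.
Duty = £200,707.74 × 8.4% + 2,713 × £3.14 = £25,378.27.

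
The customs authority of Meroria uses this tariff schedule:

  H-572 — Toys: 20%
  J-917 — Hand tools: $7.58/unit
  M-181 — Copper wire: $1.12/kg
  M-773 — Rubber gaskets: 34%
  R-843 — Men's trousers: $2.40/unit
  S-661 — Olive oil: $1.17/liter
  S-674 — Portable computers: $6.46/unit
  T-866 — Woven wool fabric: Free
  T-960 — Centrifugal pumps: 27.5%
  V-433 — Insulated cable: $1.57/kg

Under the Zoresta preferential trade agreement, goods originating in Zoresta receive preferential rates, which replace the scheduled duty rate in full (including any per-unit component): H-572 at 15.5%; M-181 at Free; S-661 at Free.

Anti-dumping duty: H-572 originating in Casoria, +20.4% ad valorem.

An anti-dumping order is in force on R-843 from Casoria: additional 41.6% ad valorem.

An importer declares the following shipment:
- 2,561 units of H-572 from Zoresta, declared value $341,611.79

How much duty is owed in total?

$52,949.83

Line 1 (H-572, Zoresta, 2,561 units, $341,611.79):
Base rate for H-572 is 20%.
Origin Zoresta qualifies under the Meroria–Zoresta agreement and H-572 is covered: preferential rate 15.5% applies instead.
The additional-duty order on H-572 targets Casoria, not Zoresta; it does not apply.
Duty = $341,611.79 × 15.5% = $52,949.83.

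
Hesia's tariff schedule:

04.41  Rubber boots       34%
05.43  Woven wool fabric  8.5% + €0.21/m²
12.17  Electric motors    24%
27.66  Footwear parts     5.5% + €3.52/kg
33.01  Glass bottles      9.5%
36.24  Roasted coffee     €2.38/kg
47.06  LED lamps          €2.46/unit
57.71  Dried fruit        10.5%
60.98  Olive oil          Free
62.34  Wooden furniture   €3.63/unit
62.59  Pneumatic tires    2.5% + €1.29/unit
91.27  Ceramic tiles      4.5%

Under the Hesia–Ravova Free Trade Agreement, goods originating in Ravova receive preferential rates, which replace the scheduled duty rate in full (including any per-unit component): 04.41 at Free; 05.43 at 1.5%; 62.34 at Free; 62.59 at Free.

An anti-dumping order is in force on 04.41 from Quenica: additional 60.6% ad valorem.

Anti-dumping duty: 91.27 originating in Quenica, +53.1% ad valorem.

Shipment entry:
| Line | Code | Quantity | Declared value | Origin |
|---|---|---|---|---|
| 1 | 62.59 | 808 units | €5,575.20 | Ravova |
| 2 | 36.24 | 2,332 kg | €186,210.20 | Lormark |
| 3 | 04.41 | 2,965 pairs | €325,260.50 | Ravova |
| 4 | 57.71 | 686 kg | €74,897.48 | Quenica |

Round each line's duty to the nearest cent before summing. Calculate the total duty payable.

€13,414.40

Line 1 (62.59, Ravova, 808 units, €5,575.20):
Base rate for 62.59 is 2.5% + €1.29/unit.
Origin Ravova qualifies under the Hesia–Ravova agreement and 62.59 is covered: preferential rate Free applies instead.
Duty = €5,575.20 × 0% = €0.00.
Line 2 (36.24, Lormark, 2,332 kg, €186,210.20):
Base rate for 36.24 is €2.38/kg.
Duty = 2,332 × €2.38 = €5,550.16.
Line 3 (04.41, Ravova, 2,965 pairs, €325,260.50):
Base rate for 04.41 is 34%.
Origin Ravova qualifies under the Hesia–Ravova agreement and 04.41 is covered: preferential rate Free applies instead.
The additional-duty order on 04.41 targets Quenica, not Ravova; it does not apply.
Duty = €325,260.50 × 0% = €0.00.
Line 4 (57.71, Quenica, 686 kg, €74,897.48):
Base rate for 57.71 is 10.5%.
Duty = €74,897.48 × 10.5% = €7,864.24.
Total = €0.00 + €5,550.16 + €0.00 + €7,864.24 = €13,414.40.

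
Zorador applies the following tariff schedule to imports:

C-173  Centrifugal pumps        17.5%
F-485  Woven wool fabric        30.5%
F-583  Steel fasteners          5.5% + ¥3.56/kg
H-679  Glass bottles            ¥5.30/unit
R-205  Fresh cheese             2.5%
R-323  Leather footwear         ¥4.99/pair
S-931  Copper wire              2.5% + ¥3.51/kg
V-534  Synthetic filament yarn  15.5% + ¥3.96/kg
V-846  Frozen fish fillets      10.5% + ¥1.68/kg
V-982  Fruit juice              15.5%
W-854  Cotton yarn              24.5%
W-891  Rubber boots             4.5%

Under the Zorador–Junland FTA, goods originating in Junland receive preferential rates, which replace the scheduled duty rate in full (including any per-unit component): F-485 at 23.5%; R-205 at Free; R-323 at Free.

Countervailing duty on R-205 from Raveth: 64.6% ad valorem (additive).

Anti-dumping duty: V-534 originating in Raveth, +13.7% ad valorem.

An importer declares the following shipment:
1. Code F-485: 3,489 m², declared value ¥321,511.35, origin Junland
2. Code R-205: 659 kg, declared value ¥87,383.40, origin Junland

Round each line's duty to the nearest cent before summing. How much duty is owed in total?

¥75,555.17

Line 1 (F-485, Junland, 3,489 m², ¥321,511.35):
Base rate for F-485 is 30.5%.
Origin Junland qualifies under the Zorador–Junland agreement and F-485 is covered: preferential rate 23.5% applies instead.
Duty = ¥321,511.35 × 23.5% = ¥75,555.17.
Line 2 (R-205, Junland, 659 kg, ¥87,383.40):
Base rate for R-205 is 2.5%.
Origin Junland qualifies under the Zorador–Junland agreement and R-205 is covered: preferential rate Free applies instead.
The additional-duty order on R-205 targets Raveth, not Junland; it does not apply.
Duty = ¥87,383.40 × 0% = ¥0.00.
Total = ¥75,555.17 + ¥0.00 = ¥75,555.17.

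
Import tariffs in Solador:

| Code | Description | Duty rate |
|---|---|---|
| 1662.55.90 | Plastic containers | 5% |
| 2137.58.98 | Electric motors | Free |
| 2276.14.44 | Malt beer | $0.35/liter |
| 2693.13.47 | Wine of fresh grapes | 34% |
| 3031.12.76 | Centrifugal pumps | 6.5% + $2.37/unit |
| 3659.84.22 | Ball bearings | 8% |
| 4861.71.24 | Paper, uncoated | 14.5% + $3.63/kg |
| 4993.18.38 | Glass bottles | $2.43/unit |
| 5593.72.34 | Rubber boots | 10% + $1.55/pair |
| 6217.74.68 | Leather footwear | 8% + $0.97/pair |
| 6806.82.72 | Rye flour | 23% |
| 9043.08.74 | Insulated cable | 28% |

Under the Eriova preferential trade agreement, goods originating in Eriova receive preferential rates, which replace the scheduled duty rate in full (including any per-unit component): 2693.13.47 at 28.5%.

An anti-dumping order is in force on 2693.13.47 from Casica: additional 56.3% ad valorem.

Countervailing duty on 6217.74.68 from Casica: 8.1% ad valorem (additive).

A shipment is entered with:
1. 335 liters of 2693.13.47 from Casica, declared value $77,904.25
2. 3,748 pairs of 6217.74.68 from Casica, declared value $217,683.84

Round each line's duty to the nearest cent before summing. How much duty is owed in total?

Line 1 (2693.13.47, Casica, 335 liters, $77,904.25):
Base rate for 2693.13.47 is 34%.
2693.13.47 has an FTA preferential rate, but origin Casica is not Eriova; base rate stands.
Additional duty on 2693.13.47 from Casica: +56.3%. Applied ad valorem rate: 34% + 56.3% = 90.3%.
Duty = $77,904.25 × 90.3% = $70,347.54.
Line 2 (6217.74.68, Casica, 3,748 pairs, $217,683.84):
Base rate for 6217.74.68 is 8% + $0.97/pair.
Additional duty on 6217.74.68 from Casica: +8.1%. Applied ad valorem rate: 8% + 8.1% = 16.1%.
Duty = $217,683.84 × 16.1% + 3,748 × $0.97 = $38,682.66.
Total = $70,347.54 + $38,682.66 = $109,030.20.

$109,030.20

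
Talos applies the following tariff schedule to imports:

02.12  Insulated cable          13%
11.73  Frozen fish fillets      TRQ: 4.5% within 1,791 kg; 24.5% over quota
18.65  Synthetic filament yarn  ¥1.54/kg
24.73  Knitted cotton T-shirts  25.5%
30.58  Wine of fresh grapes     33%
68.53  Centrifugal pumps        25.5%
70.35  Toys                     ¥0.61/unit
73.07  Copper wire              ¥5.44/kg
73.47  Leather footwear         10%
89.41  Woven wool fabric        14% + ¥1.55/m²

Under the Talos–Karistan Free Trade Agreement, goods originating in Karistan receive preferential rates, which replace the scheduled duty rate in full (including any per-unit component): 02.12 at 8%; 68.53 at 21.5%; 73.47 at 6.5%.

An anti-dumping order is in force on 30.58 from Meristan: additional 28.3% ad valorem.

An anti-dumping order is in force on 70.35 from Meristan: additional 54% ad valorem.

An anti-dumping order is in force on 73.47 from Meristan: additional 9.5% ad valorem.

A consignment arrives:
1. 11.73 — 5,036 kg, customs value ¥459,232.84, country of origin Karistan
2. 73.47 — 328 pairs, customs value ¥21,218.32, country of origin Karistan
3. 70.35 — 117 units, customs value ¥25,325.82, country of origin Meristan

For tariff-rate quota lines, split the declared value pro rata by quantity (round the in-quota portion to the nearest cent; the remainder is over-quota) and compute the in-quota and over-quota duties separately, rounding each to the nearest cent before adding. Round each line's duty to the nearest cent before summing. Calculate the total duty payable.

Line 1 (11.73, Karistan, 5,036 kg, ¥459,232.84):
Code 11.73 is under a tariff-rate quota (threshold 1,791 kg). In-quota: 1,791 kg at 4.5%; over-quota: 3,245 kg at 24.5%.
Pro-rata value split: in-quota = ¥459,232.84 × 1,791/5,036 = ¥163,321.29; over-quota = ¥459,232.84 − ¥163,321.29 = ¥295,911.55.
In-quota duty = ¥163,321.29 × 4.5% = ¥7,349.46. Over-quota duty = ¥295,911.55 × 24.5% = ¥72,498.33.
Line duty = ¥7,349.46 + ¥72,498.33 = ¥79,847.79.
Line 2 (73.47, Karistan, 328 pairs, ¥21,218.32):
Base rate for 73.47 is 10%.
Origin Karistan qualifies under the Talos–Karistan agreement and 73.47 is covered: preferential rate 6.5% applies instead.
The additional-duty order on 73.47 targets Meristan, not Karistan; it does not apply.
Duty = ¥21,218.32 × 6.5% = ¥1,379.19.
Line 3 (70.35, Meristan, 117 units, ¥25,325.82):
Base rate for 70.35 is ¥0.61/unit.
Additional duty on 70.35 from Meristan: +54% ad valorem. Applied ad valorem rate = 54%.
Duty = ¥25,325.82 × 54% + 117 × ¥0.61 = ¥13,747.31.
Total = ¥79,847.79 + ¥1,379.19 + ¥13,747.31 = ¥94,974.29.

¥94,974.29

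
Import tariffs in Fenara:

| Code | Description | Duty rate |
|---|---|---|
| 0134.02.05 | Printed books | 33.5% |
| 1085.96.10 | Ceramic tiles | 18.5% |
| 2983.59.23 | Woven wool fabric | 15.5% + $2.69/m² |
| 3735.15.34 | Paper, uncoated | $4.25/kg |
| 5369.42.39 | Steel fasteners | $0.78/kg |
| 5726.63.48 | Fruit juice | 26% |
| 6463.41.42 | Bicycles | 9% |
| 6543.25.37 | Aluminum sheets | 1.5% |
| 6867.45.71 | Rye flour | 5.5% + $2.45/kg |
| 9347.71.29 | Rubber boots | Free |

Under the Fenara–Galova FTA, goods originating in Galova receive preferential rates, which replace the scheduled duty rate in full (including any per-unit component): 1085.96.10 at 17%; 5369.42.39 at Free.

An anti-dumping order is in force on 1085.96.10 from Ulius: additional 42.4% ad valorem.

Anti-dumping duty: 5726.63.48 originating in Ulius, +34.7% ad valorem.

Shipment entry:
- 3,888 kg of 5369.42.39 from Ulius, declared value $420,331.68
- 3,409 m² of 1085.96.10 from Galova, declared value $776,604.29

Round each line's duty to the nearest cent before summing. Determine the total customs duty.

Line 1 (5369.42.39, Ulius, 3,888 kg, $420,331.68):
Base rate for 5369.42.39 is $0.78/kg.
5369.42.39 has an FTA preferential rate, but origin Ulius is not Galova; base rate stands.
Duty = 3,888 × $0.78 = $3,032.64.
Line 2 (1085.96.10, Galova, 3,409 m², $776,604.29):
Base rate for 1085.96.10 is 18.5%.
Origin Galova qualifies under the Fenara–Galova agreement and 1085.96.10 is covered: preferential rate 17% applies instead.
The additional-duty order on 1085.96.10 targets Ulius, not Galova; it does not apply.
Duty = $776,604.29 × 17% = $132,022.73.
Total = $3,032.64 + $132,022.73 = $135,055.37.

$135,055.37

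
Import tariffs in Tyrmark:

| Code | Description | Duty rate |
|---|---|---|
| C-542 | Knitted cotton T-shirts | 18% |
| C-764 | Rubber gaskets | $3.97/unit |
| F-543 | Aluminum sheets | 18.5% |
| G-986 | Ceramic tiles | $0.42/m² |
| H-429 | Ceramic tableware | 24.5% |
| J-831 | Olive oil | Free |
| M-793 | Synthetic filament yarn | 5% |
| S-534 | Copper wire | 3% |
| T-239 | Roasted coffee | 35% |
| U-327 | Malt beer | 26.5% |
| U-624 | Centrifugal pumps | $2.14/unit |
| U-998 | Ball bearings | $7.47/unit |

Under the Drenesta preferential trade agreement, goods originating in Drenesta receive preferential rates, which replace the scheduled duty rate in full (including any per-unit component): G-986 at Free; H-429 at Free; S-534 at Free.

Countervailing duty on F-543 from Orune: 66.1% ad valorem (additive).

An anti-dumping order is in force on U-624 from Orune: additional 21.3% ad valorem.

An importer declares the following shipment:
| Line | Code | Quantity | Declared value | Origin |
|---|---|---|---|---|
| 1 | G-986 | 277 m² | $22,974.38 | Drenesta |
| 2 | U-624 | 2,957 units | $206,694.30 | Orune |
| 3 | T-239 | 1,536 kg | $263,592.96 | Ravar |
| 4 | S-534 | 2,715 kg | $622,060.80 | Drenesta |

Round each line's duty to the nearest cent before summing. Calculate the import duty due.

Line 1 (G-986, Drenesta, 277 m², $22,974.38):
Base rate for G-986 is $0.42/m².
Origin Drenesta qualifies under the Tyrmark–Drenesta agreement and G-986 is covered: preferential rate Free applies instead.
Duty = $22,974.38 × 0% = $0.00.
Line 2 (U-624, Orune, 2,957 units, $206,694.30):
Base rate for U-624 is $2.14/unit.
Additional duty on U-624 from Orune: +21.3% ad valorem. Applied ad valorem rate = 21.3%.
Duty = $206,694.30 × 21.3% + 2,957 × $2.14 = $50,353.87.
Line 3 (T-239, Ravar, 1,536 kg, $263,592.96):
Base rate for T-239 is 35%.
Duty = $263,592.96 × 35% = $92,257.54.
Line 4 (S-534, Drenesta, 2,715 kg, $622,060.80):
Base rate for S-534 is 3%.
Origin Drenesta qualifies under the Tyrmark–Drenesta agreement and S-534 is covered: preferential rate Free applies instead.
Duty = $622,060.80 × 0% = $0.00.
Total = $0.00 + $50,353.87 + $92,257.54 + $0.00 = $142,611.41.

$142,611.41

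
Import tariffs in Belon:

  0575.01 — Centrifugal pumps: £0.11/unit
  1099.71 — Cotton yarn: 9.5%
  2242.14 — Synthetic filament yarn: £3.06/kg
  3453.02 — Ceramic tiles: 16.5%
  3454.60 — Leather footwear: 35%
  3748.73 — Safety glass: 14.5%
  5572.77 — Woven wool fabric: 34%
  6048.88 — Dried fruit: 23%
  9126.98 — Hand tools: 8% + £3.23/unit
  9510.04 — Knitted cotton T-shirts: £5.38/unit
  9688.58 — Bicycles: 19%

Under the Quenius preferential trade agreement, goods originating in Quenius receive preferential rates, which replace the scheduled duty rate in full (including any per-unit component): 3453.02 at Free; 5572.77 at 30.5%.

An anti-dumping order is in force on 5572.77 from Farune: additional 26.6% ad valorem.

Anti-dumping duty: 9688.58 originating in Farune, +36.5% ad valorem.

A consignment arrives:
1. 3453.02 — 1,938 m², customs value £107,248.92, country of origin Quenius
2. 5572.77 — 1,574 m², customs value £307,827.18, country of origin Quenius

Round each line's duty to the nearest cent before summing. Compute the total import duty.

£93,887.29

Line 1 (3453.02, Quenius, 1,938 m², £107,248.92):
Base rate for 3453.02 is 16.5%.
Origin Quenius qualifies under the Belon–Quenius agreement and 3453.02 is covered: preferential rate Free applies instead.
Duty = £107,248.92 × 0% = £0.00.
Line 2 (5572.77, Quenius, 1,574 m², £307,827.18):
Base rate for 5572.77 is 34%.
Origin Quenius qualifies under the Belon–Quenius agreement and 5572.77 is covered: preferential rate 30.5% applies instead.
The additional-duty order on 5572.77 targets Farune, not Quenius; it does not apply.
Duty = £307,827.18 × 30.5% = £93,887.29.
Total = £0.00 + £93,887.29 = £93,887.29.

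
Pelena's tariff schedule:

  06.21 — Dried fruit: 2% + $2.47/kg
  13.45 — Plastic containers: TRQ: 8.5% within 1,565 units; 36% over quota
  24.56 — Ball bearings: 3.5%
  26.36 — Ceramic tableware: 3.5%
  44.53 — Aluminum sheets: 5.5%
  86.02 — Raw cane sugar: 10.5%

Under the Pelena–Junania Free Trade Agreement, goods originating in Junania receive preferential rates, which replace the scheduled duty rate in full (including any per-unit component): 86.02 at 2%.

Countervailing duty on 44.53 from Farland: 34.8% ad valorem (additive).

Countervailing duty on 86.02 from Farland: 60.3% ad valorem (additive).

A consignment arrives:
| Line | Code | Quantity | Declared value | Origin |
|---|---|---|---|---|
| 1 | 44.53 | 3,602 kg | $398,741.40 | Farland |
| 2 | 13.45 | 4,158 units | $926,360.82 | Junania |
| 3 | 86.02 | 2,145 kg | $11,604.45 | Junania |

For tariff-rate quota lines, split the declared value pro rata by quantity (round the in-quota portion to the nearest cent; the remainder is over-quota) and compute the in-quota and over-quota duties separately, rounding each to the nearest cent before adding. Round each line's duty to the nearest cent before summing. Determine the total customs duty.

$398,531.52

Line 1 (44.53, Farland, 3,602 kg, $398,741.40):
Base rate for 44.53 is 5.5%.
Additional duty on 44.53 from Farland: +34.8%. Applied ad valorem rate: 5.5% + 34.8% = 40.3%.
Duty = $398,741.40 × 40.3% = $160,692.78.
Line 2 (13.45, Junania, 4,158 units, $926,360.82):
Code 13.45 is under a tariff-rate quota (threshold 1,565 units). In-quota: 1,565 units at 8.5%; over-quota: 2,593 units at 36%.
Pro-rata value split: in-quota = $926,360.82 × 1,565/4,158 = $348,666.35; over-quota = $926,360.82 − $348,666.35 = $577,694.47.
In-quota duty = $348,666.35 × 8.5% = $29,636.64. Over-quota duty = $577,694.47 × 36% = $207,970.01.
Line duty = $29,636.64 + $207,970.01 = $237,606.65.
Line 3 (86.02, Junania, 2,145 kg, $11,604.45):
Base rate for 86.02 is 10.5%.
Origin Junania qualifies under the Pelena–Junania agreement and 86.02 is covered: preferential rate 2% applies instead.
The additional-duty order on 86.02 targets Farland, not Junania; it does not apply.
Duty = $11,604.45 × 2% = $232.09.
Total = $160,692.78 + $237,606.65 + $232.09 = $398,531.52.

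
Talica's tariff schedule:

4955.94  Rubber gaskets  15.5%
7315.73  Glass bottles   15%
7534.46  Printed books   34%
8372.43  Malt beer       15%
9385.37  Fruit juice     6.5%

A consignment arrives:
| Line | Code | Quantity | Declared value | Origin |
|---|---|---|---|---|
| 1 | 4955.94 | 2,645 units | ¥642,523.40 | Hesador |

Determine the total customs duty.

Line 1 (4955.94, Hesador, 2,645 units, ¥642,523.40):
Base rate for 4955.94 is 15.5%.
Duty = ¥642,523.40 × 15.5% = ¥99,591.13.

¥99,591.13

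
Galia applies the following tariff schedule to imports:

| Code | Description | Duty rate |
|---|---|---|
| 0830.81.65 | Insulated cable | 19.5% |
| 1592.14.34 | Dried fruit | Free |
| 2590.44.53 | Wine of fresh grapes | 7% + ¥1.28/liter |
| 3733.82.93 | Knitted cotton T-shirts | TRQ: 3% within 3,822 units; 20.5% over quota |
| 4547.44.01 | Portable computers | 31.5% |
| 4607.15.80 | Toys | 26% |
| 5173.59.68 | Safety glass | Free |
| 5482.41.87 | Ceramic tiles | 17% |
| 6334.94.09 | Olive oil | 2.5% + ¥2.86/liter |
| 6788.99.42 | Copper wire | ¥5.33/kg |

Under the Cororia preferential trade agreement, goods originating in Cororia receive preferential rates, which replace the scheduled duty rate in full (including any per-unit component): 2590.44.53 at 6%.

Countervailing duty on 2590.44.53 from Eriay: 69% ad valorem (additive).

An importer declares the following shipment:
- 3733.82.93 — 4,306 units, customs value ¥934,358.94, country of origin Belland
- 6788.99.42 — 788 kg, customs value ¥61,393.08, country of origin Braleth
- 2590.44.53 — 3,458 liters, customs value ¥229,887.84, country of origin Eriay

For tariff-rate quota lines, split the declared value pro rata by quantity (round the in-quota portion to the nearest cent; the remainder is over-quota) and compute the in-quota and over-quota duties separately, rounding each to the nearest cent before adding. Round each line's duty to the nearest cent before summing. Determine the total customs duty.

Line 1 (3733.82.93, Belland, 4,306 units, ¥934,358.94):
Code 3733.82.93 is under a tariff-rate quota (threshold 3,822 units). In-quota: 3,822 units at 3%; over-quota: 484 units at 20.5%.
Pro-rata value split: in-quota = ¥934,358.94 × 3,822/4,306 = ¥829,335.78; over-quota = ¥934,358.94 − ¥829,335.78 = ¥105,023.16.
In-quota duty = ¥829,335.78 × 3% = ¥24,880.07. Over-quota duty = ¥105,023.16 × 20.5% = ¥21,529.75.
Line duty = ¥24,880.07 + ¥21,529.75 = ¥46,409.82.
Line 2 (6788.99.42, Braleth, 788 kg, ¥61,393.08):
Base rate for 6788.99.42 is ¥5.33/kg.
Duty = 788 × ¥5.33 = ¥4,200.04.
Line 3 (2590.44.53, Eriay, 3,458 liters, ¥229,887.84):
Base rate for 2590.44.53 is 7% + ¥1.28/liter.
2590.44.53 has an FTA preferential rate, but origin Eriay is not Cororia; base rate stands.
Additional duty on 2590.44.53 from Eriay: +69%. Applied ad valorem rate: 7% + 69% = 76%.
Duty = ¥229,887.84 × 76% + 3,458 × ¥1.28 = ¥179,141.00.
Total = ¥46,409.82 + ¥4,200.04 + ¥179,141.00 = ¥229,750.86.

¥229,750.86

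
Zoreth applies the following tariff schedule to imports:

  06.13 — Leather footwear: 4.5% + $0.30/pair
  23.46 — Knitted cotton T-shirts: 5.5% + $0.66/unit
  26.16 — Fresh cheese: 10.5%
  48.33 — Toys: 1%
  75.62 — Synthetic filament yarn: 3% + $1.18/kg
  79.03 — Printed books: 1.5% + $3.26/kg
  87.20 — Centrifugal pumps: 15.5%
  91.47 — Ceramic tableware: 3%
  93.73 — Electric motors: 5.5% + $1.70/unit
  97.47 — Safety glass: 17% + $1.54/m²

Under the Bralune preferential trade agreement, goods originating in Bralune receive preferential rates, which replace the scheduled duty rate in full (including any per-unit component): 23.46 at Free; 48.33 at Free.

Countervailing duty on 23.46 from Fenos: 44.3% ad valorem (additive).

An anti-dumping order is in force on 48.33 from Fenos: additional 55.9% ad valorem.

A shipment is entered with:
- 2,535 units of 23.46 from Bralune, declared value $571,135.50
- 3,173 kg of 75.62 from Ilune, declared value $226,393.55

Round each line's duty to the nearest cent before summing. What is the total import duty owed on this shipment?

$10,535.95

Line 1 (23.46, Bralune, 2,535 units, $571,135.50):
Base rate for 23.46 is 5.5% + $0.66/unit.
Origin Bralune qualifies under the Zoreth–Bralune agreement and 23.46 is covered: preferential rate Free applies instead.
The additional-duty order on 23.46 targets Fenos, not Bralune; it does not apply.
Duty = $571,135.50 × 0% = $0.00.
Line 2 (75.62, Ilune, 3,173 kg, $226,393.55):
Base rate for 75.62 is 3% + $1.18/kg.
Duty = $226,393.55 × 3% + 3,173 × $1.18 = $10,535.95.
Total = $0.00 + $10,535.95 = $10,535.95.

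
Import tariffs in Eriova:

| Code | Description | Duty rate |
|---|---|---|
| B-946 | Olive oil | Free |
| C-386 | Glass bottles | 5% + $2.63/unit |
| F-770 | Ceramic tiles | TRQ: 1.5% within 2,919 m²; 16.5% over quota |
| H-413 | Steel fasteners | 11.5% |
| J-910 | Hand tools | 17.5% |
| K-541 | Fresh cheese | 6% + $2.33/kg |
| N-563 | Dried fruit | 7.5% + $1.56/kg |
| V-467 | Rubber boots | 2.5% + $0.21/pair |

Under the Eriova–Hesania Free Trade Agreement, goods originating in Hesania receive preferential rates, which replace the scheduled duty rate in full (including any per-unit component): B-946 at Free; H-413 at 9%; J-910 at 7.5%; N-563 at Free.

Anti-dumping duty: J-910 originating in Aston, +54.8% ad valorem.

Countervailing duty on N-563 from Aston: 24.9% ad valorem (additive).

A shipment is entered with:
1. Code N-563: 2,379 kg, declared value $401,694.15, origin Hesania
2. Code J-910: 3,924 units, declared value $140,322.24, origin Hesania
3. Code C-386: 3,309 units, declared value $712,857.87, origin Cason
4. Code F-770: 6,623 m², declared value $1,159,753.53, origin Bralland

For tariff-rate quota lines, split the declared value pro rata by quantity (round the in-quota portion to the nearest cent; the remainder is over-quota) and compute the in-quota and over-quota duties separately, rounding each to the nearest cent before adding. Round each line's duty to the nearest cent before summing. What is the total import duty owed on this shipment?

Line 1 (N-563, Hesania, 2,379 kg, $401,694.15):
Base rate for N-563 is 7.5% + $1.56/kg.
Origin Hesania qualifies under the Eriova–Hesania agreement and N-563 is covered: preferential rate Free applies instead.
The additional-duty order on N-563 targets Aston, not Hesania; it does not apply.
Duty = $401,694.15 × 0% = $0.00.
Line 2 (J-910, Hesania, 3,924 units, $140,322.24):
Base rate for J-910 is 17.5%.
Origin Hesania qualifies under the Eriova–Hesania agreement and J-910 is covered: preferential rate 7.5% applies instead.
The additional-duty order on J-910 targets Aston, not Hesania; it does not apply.
Duty = $140,322.24 × 7.5% = $10,524.17.
Line 3 (C-386, Cason, 3,309 units, $712,857.87):
Base rate for C-386 is 5% + $2.63/unit.
Duty = $712,857.87 × 5% + 3,309 × $2.63 = $44,345.56.
Line 4 (F-770, Bralland, 6,623 m², $1,159,753.53):
Code F-770 is under a tariff-rate quota (threshold 2,919 m²). In-quota: 2,919 m² at 1.5%; over-quota: 3,704 m² at 16.5%.
Pro-rata value split: in-quota = $1,159,753.53 × 2,919/6,623 = $511,146.09; over-quota = $1,159,753.53 − $511,146.09 = $648,607.44.
In-quota duty = $511,146.09 × 1.5% = $7,667.19. Over-quota duty = $648,607.44 × 16.5% = $107,020.23.
Line duty = $7,667.19 + $107,020.23 = $114,687.42.
Total = $0.00 + $10,524.17 + $44,345.56 + $114,687.42 = $169,557.15.

$169,557.15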